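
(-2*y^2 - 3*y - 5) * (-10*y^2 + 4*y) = 20*y^4 + 22*y^3 + 38*y^2 - 20*y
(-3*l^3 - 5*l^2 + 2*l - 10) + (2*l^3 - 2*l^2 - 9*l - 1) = -l^3 - 7*l^2 - 7*l - 11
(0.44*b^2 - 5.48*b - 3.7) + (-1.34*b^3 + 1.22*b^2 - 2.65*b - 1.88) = -1.34*b^3 + 1.66*b^2 - 8.13*b - 5.58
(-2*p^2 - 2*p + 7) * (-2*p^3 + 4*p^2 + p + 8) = 4*p^5 - 4*p^4 - 24*p^3 + 10*p^2 - 9*p + 56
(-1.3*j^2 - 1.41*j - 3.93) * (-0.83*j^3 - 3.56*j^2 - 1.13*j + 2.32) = 1.079*j^5 + 5.7983*j^4 + 9.7505*j^3 + 12.5681*j^2 + 1.1697*j - 9.1176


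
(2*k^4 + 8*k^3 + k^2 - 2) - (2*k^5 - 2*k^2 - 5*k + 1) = -2*k^5 + 2*k^4 + 8*k^3 + 3*k^2 + 5*k - 3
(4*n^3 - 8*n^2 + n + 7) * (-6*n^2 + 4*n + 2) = -24*n^5 + 64*n^4 - 30*n^3 - 54*n^2 + 30*n + 14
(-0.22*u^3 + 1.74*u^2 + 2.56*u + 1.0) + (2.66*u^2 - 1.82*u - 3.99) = -0.22*u^3 + 4.4*u^2 + 0.74*u - 2.99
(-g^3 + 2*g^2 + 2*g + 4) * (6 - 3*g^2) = 3*g^5 - 6*g^4 - 12*g^3 + 12*g + 24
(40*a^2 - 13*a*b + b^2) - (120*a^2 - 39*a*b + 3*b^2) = -80*a^2 + 26*a*b - 2*b^2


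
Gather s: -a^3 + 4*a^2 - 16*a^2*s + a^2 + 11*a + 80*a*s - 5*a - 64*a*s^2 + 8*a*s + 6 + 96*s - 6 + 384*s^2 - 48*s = -a^3 + 5*a^2 + 6*a + s^2*(384 - 64*a) + s*(-16*a^2 + 88*a + 48)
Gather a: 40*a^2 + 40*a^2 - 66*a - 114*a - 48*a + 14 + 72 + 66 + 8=80*a^2 - 228*a + 160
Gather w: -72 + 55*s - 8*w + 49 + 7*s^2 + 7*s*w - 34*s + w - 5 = 7*s^2 + 21*s + w*(7*s - 7) - 28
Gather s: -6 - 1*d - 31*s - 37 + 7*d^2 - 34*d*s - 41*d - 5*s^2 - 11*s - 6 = 7*d^2 - 42*d - 5*s^2 + s*(-34*d - 42) - 49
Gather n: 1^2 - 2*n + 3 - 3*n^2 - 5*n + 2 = -3*n^2 - 7*n + 6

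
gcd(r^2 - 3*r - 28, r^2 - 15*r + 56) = r - 7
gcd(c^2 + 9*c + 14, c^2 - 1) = 1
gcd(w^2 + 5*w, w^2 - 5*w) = w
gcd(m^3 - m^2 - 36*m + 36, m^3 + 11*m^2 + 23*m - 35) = m - 1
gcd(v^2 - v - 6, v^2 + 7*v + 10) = v + 2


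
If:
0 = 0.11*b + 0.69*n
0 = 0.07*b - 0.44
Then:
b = 6.29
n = -1.00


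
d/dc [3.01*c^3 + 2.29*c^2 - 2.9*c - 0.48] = 9.03*c^2 + 4.58*c - 2.9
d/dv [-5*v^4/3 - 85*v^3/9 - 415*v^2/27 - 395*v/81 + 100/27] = -20*v^3/3 - 85*v^2/3 - 830*v/27 - 395/81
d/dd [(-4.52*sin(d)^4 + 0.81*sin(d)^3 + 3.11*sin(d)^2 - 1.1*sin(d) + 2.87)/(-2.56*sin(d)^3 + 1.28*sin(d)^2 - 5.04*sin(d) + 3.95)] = (11.5712*sin(d)^6 - 11.5712*sin(d)^5 + 77.3408*sin(d)^4 - 85.2128*sin(d)^3 + 17.3737*sin(d)^2 + 17.2218*sin(d) + 10.1198)*cos(d)/(6.5536*sin(d)^6 - 6.5536*sin(d)^5 + 27.4432*sin(d)^4 - 33.1264*sin(d)^3 + 35.5136*sin(d)^2 - 39.816*sin(d) + 15.6025)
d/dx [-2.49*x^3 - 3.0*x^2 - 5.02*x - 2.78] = -7.47*x^2 - 6.0*x - 5.02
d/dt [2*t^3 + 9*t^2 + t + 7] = 6*t^2 + 18*t + 1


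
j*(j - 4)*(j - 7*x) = j^3 - 7*j^2*x - 4*j^2 + 28*j*x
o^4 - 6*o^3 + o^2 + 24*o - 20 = (o - 5)*(o - 2)*(o - 1)*(o + 2)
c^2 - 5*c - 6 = (c - 6)*(c + 1)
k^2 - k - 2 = (k - 2)*(k + 1)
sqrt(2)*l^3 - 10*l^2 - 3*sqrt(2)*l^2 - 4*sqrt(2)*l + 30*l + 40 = (l - 4)*(l - 5*sqrt(2))*(sqrt(2)*l + sqrt(2))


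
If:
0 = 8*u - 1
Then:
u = 1/8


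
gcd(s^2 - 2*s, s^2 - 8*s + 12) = s - 2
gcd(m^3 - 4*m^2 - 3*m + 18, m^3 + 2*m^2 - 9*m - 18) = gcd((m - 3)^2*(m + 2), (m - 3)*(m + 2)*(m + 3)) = m^2 - m - 6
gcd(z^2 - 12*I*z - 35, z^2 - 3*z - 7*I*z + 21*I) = z - 7*I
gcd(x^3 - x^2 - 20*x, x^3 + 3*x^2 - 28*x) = x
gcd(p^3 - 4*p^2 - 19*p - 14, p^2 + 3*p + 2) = p^2 + 3*p + 2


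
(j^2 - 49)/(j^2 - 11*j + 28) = (j + 7)/(j - 4)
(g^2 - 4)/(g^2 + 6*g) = (g^2 - 4)/(g*(g + 6))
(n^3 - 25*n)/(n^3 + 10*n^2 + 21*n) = (n^2 - 25)/(n^2 + 10*n + 21)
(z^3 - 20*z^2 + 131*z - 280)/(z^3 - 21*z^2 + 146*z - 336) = (z - 5)/(z - 6)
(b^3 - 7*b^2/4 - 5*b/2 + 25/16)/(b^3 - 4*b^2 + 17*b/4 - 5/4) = (b + 5/4)/(b - 1)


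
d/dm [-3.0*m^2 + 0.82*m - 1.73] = 0.82 - 6.0*m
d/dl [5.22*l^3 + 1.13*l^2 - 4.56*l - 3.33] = 15.66*l^2 + 2.26*l - 4.56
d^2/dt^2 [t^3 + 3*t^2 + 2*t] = 6*t + 6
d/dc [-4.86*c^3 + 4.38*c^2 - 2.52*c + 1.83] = -14.58*c^2 + 8.76*c - 2.52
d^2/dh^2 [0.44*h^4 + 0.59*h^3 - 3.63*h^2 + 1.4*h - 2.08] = 5.28*h^2 + 3.54*h - 7.26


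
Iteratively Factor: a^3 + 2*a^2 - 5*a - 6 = (a - 2)*(a^2 + 4*a + 3) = (a - 2)*(a + 3)*(a + 1)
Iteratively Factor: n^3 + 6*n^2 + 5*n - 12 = (n + 3)*(n^2 + 3*n - 4) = (n - 1)*(n + 3)*(n + 4)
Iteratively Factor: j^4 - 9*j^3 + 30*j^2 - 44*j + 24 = (j - 2)*(j^3 - 7*j^2 + 16*j - 12) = (j - 2)^2*(j^2 - 5*j + 6) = (j - 3)*(j - 2)^2*(j - 2)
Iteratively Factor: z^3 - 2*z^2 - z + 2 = (z - 1)*(z^2 - z - 2) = (z - 2)*(z - 1)*(z + 1)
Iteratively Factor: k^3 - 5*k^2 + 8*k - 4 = (k - 1)*(k^2 - 4*k + 4) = (k - 2)*(k - 1)*(k - 2)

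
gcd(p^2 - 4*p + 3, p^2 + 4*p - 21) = p - 3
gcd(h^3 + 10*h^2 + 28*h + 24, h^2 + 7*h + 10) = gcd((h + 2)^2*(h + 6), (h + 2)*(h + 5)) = h + 2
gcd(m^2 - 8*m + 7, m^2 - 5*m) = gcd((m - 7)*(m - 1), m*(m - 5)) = 1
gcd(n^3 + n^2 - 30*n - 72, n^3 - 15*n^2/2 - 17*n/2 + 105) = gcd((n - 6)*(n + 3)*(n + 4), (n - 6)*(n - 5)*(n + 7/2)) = n - 6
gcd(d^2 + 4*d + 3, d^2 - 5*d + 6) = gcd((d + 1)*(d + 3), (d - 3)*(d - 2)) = 1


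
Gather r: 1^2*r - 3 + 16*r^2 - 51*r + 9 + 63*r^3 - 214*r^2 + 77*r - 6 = 63*r^3 - 198*r^2 + 27*r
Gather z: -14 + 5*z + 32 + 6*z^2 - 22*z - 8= 6*z^2 - 17*z + 10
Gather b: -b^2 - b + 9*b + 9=-b^2 + 8*b + 9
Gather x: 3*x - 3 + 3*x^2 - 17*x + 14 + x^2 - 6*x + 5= 4*x^2 - 20*x + 16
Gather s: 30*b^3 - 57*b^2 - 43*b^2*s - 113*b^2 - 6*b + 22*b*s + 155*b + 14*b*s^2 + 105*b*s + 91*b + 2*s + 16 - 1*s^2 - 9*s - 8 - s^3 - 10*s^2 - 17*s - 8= 30*b^3 - 170*b^2 + 240*b - s^3 + s^2*(14*b - 11) + s*(-43*b^2 + 127*b - 24)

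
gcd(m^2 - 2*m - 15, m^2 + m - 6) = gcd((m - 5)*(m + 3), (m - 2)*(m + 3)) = m + 3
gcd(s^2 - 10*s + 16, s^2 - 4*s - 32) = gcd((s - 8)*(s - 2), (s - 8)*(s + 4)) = s - 8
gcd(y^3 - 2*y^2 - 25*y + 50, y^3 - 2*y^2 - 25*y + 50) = y^3 - 2*y^2 - 25*y + 50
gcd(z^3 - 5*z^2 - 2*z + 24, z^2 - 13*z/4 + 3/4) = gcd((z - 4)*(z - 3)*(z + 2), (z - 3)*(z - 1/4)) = z - 3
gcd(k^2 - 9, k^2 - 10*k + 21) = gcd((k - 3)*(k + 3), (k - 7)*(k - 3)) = k - 3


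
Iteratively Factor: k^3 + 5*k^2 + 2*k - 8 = (k + 2)*(k^2 + 3*k - 4) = (k - 1)*(k + 2)*(k + 4)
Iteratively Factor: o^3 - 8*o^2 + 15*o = (o - 3)*(o^2 - 5*o) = o*(o - 3)*(o - 5)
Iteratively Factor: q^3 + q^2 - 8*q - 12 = (q + 2)*(q^2 - q - 6) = (q - 3)*(q + 2)*(q + 2)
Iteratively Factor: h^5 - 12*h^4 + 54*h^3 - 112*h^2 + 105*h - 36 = (h - 1)*(h^4 - 11*h^3 + 43*h^2 - 69*h + 36) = (h - 1)^2*(h^3 - 10*h^2 + 33*h - 36) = (h - 3)*(h - 1)^2*(h^2 - 7*h + 12) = (h - 3)^2*(h - 1)^2*(h - 4)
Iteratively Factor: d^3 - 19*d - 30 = (d + 2)*(d^2 - 2*d - 15) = (d - 5)*(d + 2)*(d + 3)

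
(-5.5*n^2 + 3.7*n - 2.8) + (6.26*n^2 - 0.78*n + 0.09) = 0.76*n^2 + 2.92*n - 2.71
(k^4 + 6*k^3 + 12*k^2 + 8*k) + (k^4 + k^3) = 2*k^4 + 7*k^3 + 12*k^2 + 8*k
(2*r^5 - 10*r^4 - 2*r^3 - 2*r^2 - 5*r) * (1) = 2*r^5 - 10*r^4 - 2*r^3 - 2*r^2 - 5*r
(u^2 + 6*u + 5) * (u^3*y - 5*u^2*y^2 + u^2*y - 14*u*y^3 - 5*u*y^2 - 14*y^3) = u^5*y - 5*u^4*y^2 + 7*u^4*y - 14*u^3*y^3 - 35*u^3*y^2 + 11*u^3*y - 98*u^2*y^3 - 55*u^2*y^2 + 5*u^2*y - 154*u*y^3 - 25*u*y^2 - 70*y^3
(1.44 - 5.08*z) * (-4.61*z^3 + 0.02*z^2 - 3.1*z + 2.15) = 23.4188*z^4 - 6.74*z^3 + 15.7768*z^2 - 15.386*z + 3.096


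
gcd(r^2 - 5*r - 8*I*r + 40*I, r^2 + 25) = 1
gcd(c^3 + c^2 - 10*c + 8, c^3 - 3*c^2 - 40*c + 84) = c - 2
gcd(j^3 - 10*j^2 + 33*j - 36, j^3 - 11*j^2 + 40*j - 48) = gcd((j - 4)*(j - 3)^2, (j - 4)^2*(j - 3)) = j^2 - 7*j + 12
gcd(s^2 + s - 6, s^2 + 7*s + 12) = s + 3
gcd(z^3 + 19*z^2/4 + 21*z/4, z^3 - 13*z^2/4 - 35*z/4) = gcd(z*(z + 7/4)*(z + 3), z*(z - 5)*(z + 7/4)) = z^2 + 7*z/4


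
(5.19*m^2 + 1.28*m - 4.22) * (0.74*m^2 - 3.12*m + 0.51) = 3.8406*m^4 - 15.2456*m^3 - 4.4695*m^2 + 13.8192*m - 2.1522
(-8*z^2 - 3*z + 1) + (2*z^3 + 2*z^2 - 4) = 2*z^3 - 6*z^2 - 3*z - 3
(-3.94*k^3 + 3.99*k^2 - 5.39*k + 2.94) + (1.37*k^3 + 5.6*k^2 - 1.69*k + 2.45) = -2.57*k^3 + 9.59*k^2 - 7.08*k + 5.39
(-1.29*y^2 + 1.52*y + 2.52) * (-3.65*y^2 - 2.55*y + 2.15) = 4.7085*y^4 - 2.2585*y^3 - 15.8475*y^2 - 3.158*y + 5.418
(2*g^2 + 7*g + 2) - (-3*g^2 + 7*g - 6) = 5*g^2 + 8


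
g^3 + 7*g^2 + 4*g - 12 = (g - 1)*(g + 2)*(g + 6)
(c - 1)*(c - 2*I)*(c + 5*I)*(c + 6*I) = c^4 - c^3 + 9*I*c^3 - 8*c^2 - 9*I*c^2 + 8*c + 60*I*c - 60*I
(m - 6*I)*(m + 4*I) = m^2 - 2*I*m + 24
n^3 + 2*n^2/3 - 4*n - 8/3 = (n - 2)*(n + 2/3)*(n + 2)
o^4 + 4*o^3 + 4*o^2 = o^2*(o + 2)^2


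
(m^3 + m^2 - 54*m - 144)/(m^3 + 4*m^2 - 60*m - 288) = (m + 3)/(m + 6)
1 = 1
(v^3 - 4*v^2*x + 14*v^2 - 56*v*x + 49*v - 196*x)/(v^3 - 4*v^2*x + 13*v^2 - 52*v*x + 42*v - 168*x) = (v + 7)/(v + 6)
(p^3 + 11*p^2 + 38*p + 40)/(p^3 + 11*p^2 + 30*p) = (p^2 + 6*p + 8)/(p*(p + 6))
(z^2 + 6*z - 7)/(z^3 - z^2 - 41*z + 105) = (z - 1)/(z^2 - 8*z + 15)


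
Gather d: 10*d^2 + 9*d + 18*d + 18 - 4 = 10*d^2 + 27*d + 14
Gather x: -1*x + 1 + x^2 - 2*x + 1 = x^2 - 3*x + 2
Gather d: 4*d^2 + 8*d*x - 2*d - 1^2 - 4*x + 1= 4*d^2 + d*(8*x - 2) - 4*x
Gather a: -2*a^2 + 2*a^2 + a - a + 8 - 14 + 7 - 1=0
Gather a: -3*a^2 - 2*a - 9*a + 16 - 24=-3*a^2 - 11*a - 8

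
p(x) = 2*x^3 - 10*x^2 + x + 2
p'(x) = 6*x^2 - 20*x + 1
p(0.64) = -0.93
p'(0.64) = -9.34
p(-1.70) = -38.43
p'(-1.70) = 52.34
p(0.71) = -1.62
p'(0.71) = -10.18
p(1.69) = -15.22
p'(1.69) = -15.66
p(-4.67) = -424.45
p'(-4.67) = 225.25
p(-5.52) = -644.62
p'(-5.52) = 294.22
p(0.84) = -3.03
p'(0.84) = -11.57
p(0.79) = -2.46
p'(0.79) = -11.06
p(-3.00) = -145.00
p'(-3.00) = 115.00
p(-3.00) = -145.00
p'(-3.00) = 115.00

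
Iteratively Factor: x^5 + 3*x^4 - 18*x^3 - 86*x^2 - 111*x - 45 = (x + 1)*(x^4 + 2*x^3 - 20*x^2 - 66*x - 45) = (x - 5)*(x + 1)*(x^3 + 7*x^2 + 15*x + 9) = (x - 5)*(x + 1)*(x + 3)*(x^2 + 4*x + 3) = (x - 5)*(x + 1)^2*(x + 3)*(x + 3)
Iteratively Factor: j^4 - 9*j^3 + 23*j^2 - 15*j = (j - 3)*(j^3 - 6*j^2 + 5*j) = (j - 5)*(j - 3)*(j^2 - j) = (j - 5)*(j - 3)*(j - 1)*(j)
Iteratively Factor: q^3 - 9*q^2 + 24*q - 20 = (q - 2)*(q^2 - 7*q + 10) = (q - 2)^2*(q - 5)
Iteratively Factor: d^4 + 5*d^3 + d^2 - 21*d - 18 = (d + 3)*(d^3 + 2*d^2 - 5*d - 6) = (d - 2)*(d + 3)*(d^2 + 4*d + 3) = (d - 2)*(d + 1)*(d + 3)*(d + 3)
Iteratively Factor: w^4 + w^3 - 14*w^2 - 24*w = (w + 3)*(w^3 - 2*w^2 - 8*w) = (w - 4)*(w + 3)*(w^2 + 2*w) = w*(w - 4)*(w + 3)*(w + 2)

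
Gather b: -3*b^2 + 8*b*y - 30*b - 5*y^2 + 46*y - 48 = -3*b^2 + b*(8*y - 30) - 5*y^2 + 46*y - 48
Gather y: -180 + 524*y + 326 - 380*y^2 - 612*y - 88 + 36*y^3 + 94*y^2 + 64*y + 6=36*y^3 - 286*y^2 - 24*y + 64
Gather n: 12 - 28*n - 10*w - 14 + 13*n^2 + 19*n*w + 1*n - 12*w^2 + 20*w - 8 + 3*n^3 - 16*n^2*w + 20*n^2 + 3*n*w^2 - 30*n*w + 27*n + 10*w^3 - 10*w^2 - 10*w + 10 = 3*n^3 + n^2*(33 - 16*w) + n*(3*w^2 - 11*w) + 10*w^3 - 22*w^2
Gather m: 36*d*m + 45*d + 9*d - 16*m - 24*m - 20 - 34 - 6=54*d + m*(36*d - 40) - 60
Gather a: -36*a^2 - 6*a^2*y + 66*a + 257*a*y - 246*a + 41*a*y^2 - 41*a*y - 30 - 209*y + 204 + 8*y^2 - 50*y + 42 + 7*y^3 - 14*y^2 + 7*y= a^2*(-6*y - 36) + a*(41*y^2 + 216*y - 180) + 7*y^3 - 6*y^2 - 252*y + 216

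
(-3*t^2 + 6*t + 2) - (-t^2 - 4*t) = -2*t^2 + 10*t + 2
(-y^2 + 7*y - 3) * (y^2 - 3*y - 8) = -y^4 + 10*y^3 - 16*y^2 - 47*y + 24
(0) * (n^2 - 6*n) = 0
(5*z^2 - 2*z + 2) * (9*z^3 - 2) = 45*z^5 - 18*z^4 + 18*z^3 - 10*z^2 + 4*z - 4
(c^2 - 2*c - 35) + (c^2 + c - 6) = 2*c^2 - c - 41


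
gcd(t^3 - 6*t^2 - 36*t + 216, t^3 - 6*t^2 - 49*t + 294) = t - 6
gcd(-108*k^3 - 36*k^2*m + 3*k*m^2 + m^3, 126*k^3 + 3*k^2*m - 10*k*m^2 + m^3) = 18*k^2 + 3*k*m - m^2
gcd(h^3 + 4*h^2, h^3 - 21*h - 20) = h + 4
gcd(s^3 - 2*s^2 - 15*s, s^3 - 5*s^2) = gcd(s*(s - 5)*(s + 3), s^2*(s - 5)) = s^2 - 5*s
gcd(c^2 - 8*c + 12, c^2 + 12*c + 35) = 1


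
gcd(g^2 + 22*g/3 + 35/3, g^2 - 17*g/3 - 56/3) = g + 7/3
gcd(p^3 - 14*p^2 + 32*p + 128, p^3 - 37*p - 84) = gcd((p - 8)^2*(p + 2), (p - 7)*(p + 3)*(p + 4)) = 1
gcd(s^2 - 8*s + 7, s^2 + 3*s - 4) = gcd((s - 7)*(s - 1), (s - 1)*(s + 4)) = s - 1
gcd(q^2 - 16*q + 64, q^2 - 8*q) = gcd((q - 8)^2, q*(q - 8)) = q - 8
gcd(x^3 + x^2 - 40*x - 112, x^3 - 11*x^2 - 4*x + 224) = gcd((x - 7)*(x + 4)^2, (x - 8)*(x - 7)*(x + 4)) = x^2 - 3*x - 28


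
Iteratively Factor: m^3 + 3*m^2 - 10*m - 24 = (m - 3)*(m^2 + 6*m + 8) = (m - 3)*(m + 2)*(m + 4)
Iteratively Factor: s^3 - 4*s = (s + 2)*(s^2 - 2*s) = (s - 2)*(s + 2)*(s)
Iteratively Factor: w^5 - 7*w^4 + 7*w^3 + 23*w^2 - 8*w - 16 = (w - 4)*(w^4 - 3*w^3 - 5*w^2 + 3*w + 4) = (w - 4)*(w + 1)*(w^3 - 4*w^2 - w + 4) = (w - 4)*(w - 1)*(w + 1)*(w^2 - 3*w - 4) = (w - 4)^2*(w - 1)*(w + 1)*(w + 1)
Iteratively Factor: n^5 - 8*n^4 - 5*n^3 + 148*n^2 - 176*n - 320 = (n + 4)*(n^4 - 12*n^3 + 43*n^2 - 24*n - 80) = (n - 4)*(n + 4)*(n^3 - 8*n^2 + 11*n + 20) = (n - 4)^2*(n + 4)*(n^2 - 4*n - 5) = (n - 4)^2*(n + 1)*(n + 4)*(n - 5)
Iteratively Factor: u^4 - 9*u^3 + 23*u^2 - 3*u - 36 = (u + 1)*(u^3 - 10*u^2 + 33*u - 36) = (u - 3)*(u + 1)*(u^2 - 7*u + 12) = (u - 4)*(u - 3)*(u + 1)*(u - 3)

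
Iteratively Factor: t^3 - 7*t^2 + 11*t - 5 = (t - 5)*(t^2 - 2*t + 1) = (t - 5)*(t - 1)*(t - 1)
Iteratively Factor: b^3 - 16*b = (b)*(b^2 - 16) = b*(b + 4)*(b - 4)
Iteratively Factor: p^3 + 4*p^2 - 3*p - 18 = (p + 3)*(p^2 + p - 6) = (p + 3)^2*(p - 2)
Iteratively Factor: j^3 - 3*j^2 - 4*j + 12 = (j + 2)*(j^2 - 5*j + 6) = (j - 2)*(j + 2)*(j - 3)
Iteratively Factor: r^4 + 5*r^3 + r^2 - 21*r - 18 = (r + 1)*(r^3 + 4*r^2 - 3*r - 18) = (r + 1)*(r + 3)*(r^2 + r - 6) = (r + 1)*(r + 3)^2*(r - 2)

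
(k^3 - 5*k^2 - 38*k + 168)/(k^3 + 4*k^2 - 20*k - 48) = (k - 7)/(k + 2)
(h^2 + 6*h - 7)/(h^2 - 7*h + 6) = (h + 7)/(h - 6)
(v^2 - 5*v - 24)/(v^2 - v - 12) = (v - 8)/(v - 4)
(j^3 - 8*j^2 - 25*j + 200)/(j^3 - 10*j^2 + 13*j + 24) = (j^2 - 25)/(j^2 - 2*j - 3)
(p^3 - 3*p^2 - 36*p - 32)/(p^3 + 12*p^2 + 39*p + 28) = (p - 8)/(p + 7)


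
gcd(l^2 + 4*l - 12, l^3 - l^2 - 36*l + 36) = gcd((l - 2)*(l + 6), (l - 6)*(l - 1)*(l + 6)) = l + 6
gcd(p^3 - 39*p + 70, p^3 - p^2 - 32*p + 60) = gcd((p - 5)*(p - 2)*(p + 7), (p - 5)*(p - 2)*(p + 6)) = p^2 - 7*p + 10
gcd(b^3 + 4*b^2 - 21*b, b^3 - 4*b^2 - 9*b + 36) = b - 3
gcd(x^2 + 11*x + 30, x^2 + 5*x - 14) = 1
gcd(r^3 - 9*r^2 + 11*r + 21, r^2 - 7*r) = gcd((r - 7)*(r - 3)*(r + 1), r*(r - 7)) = r - 7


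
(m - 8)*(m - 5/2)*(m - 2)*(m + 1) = m^4 - 23*m^3/2 + 57*m^2/2 + m - 40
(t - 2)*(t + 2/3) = t^2 - 4*t/3 - 4/3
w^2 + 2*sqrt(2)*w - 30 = (w - 3*sqrt(2))*(w + 5*sqrt(2))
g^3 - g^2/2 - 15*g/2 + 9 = (g - 2)*(g - 3/2)*(g + 3)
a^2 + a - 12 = (a - 3)*(a + 4)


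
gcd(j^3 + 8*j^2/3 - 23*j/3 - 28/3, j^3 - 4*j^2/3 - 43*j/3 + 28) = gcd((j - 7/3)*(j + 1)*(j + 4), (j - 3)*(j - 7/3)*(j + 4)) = j^2 + 5*j/3 - 28/3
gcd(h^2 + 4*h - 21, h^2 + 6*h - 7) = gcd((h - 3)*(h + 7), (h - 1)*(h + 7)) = h + 7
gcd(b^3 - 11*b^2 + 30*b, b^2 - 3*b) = b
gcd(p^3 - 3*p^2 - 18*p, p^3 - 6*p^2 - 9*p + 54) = p^2 - 3*p - 18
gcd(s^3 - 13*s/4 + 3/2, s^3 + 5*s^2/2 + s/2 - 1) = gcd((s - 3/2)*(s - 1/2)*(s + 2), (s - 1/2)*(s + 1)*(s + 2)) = s^2 + 3*s/2 - 1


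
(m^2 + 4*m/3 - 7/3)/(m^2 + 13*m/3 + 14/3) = (m - 1)/(m + 2)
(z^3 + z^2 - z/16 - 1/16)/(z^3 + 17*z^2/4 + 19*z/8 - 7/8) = (4*z + 1)/(2*(2*z + 7))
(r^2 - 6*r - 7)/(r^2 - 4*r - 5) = (r - 7)/(r - 5)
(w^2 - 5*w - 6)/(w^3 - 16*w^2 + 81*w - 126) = (w + 1)/(w^2 - 10*w + 21)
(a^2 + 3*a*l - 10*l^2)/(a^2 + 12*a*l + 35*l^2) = (a - 2*l)/(a + 7*l)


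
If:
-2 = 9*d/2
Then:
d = -4/9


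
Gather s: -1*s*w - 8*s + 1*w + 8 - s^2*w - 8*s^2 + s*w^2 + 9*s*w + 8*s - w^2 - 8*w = s^2*(-w - 8) + s*(w^2 + 8*w) - w^2 - 7*w + 8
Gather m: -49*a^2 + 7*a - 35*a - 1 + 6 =-49*a^2 - 28*a + 5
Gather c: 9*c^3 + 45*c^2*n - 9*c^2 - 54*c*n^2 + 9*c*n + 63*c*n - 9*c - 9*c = 9*c^3 + c^2*(45*n - 9) + c*(-54*n^2 + 72*n - 18)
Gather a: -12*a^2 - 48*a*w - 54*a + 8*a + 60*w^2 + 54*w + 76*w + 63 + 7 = -12*a^2 + a*(-48*w - 46) + 60*w^2 + 130*w + 70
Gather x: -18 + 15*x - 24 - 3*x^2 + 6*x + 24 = -3*x^2 + 21*x - 18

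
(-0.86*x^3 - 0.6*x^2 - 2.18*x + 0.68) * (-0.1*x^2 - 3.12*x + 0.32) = 0.086*x^5 + 2.7432*x^4 + 1.8148*x^3 + 6.5416*x^2 - 2.8192*x + 0.2176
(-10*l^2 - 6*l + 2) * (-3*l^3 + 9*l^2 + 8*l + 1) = 30*l^5 - 72*l^4 - 140*l^3 - 40*l^2 + 10*l + 2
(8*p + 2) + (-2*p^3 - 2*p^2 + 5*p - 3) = -2*p^3 - 2*p^2 + 13*p - 1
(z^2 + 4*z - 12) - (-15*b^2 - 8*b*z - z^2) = 15*b^2 + 8*b*z + 2*z^2 + 4*z - 12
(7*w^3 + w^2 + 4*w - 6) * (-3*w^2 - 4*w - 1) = -21*w^5 - 31*w^4 - 23*w^3 + w^2 + 20*w + 6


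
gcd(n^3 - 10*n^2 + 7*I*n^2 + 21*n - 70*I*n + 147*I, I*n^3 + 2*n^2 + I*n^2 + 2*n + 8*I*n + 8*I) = 1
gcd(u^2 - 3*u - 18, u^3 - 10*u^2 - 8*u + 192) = u - 6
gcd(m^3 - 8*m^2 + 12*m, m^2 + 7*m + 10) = 1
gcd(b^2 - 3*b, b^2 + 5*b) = b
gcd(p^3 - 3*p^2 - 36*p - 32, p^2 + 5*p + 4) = p^2 + 5*p + 4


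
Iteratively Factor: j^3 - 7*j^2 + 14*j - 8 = (j - 4)*(j^2 - 3*j + 2) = (j - 4)*(j - 2)*(j - 1)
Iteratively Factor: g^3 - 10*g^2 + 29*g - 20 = (g - 4)*(g^2 - 6*g + 5) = (g - 5)*(g - 4)*(g - 1)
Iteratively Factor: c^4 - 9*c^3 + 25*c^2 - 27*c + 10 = (c - 1)*(c^3 - 8*c^2 + 17*c - 10) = (c - 1)^2*(c^2 - 7*c + 10) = (c - 5)*(c - 1)^2*(c - 2)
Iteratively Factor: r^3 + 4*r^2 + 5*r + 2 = (r + 1)*(r^2 + 3*r + 2) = (r + 1)^2*(r + 2)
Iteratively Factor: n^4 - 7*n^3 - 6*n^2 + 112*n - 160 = (n - 2)*(n^3 - 5*n^2 - 16*n + 80) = (n - 5)*(n - 2)*(n^2 - 16) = (n - 5)*(n - 2)*(n + 4)*(n - 4)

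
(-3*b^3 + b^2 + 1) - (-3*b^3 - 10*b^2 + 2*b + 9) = 11*b^2 - 2*b - 8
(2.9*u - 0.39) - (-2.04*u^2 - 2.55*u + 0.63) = 2.04*u^2 + 5.45*u - 1.02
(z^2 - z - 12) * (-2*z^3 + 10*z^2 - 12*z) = -2*z^5 + 12*z^4 + 2*z^3 - 108*z^2 + 144*z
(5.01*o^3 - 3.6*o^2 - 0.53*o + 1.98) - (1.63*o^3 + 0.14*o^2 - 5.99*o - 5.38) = 3.38*o^3 - 3.74*o^2 + 5.46*o + 7.36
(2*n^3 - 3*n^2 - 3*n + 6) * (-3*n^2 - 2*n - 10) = -6*n^5 + 5*n^4 - 5*n^3 + 18*n^2 + 18*n - 60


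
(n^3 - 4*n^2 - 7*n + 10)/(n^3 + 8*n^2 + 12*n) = (n^2 - 6*n + 5)/(n*(n + 6))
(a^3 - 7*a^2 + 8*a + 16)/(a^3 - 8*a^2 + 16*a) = (a + 1)/a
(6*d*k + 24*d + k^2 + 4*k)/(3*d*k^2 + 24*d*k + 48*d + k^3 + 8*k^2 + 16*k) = (6*d + k)/(3*d*k + 12*d + k^2 + 4*k)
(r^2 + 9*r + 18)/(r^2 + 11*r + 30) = (r + 3)/(r + 5)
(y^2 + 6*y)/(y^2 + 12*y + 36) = y/(y + 6)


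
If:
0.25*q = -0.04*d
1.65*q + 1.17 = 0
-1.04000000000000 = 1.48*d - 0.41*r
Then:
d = 4.43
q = -0.71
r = 18.53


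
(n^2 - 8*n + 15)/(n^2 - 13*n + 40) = (n - 3)/(n - 8)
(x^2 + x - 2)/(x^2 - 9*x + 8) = (x + 2)/(x - 8)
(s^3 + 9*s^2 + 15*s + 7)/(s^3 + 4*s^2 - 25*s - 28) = (s + 1)/(s - 4)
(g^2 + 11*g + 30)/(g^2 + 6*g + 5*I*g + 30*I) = (g + 5)/(g + 5*I)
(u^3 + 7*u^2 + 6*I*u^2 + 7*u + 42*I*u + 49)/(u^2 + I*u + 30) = (u^3 + u^2*(7 + 6*I) + u*(7 + 42*I) + 49)/(u^2 + I*u + 30)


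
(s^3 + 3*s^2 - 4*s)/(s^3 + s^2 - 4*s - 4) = s*(s^2 + 3*s - 4)/(s^3 + s^2 - 4*s - 4)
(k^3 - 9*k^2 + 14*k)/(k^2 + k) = (k^2 - 9*k + 14)/(k + 1)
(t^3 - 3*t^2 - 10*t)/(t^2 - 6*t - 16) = t*(t - 5)/(t - 8)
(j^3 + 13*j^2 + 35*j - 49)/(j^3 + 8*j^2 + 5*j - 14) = (j + 7)/(j + 2)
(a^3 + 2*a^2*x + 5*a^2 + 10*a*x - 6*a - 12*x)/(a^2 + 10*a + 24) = (a^2 + 2*a*x - a - 2*x)/(a + 4)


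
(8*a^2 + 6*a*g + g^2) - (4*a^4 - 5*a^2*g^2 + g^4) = -4*a^4 + 5*a^2*g^2 + 8*a^2 + 6*a*g - g^4 + g^2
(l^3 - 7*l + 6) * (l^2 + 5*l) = l^5 + 5*l^4 - 7*l^3 - 29*l^2 + 30*l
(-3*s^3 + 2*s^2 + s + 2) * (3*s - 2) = -9*s^4 + 12*s^3 - s^2 + 4*s - 4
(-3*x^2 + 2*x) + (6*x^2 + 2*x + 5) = 3*x^2 + 4*x + 5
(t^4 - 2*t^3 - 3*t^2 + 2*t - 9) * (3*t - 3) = 3*t^5 - 9*t^4 - 3*t^3 + 15*t^2 - 33*t + 27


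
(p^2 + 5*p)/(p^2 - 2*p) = (p + 5)/(p - 2)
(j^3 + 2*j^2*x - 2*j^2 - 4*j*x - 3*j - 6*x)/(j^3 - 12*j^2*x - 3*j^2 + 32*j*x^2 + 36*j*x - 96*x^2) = (j^2 + 2*j*x + j + 2*x)/(j^2 - 12*j*x + 32*x^2)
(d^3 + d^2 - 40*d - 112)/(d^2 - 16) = (d^2 - 3*d - 28)/(d - 4)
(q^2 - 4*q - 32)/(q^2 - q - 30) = (-q^2 + 4*q + 32)/(-q^2 + q + 30)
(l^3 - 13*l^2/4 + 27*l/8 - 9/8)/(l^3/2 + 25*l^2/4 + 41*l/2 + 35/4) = (8*l^3 - 26*l^2 + 27*l - 9)/(2*(2*l^3 + 25*l^2 + 82*l + 35))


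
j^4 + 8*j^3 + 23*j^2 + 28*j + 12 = (j + 1)*(j + 2)^2*(j + 3)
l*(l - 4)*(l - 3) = l^3 - 7*l^2 + 12*l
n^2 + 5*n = n*(n + 5)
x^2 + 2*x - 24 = (x - 4)*(x + 6)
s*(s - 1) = s^2 - s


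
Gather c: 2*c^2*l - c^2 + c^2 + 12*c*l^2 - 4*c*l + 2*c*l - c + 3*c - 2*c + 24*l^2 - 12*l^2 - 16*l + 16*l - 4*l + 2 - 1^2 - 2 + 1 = 2*c^2*l + c*(12*l^2 - 2*l) + 12*l^2 - 4*l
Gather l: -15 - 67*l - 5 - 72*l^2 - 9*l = -72*l^2 - 76*l - 20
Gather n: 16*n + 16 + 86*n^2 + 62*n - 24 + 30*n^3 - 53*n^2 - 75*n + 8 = 30*n^3 + 33*n^2 + 3*n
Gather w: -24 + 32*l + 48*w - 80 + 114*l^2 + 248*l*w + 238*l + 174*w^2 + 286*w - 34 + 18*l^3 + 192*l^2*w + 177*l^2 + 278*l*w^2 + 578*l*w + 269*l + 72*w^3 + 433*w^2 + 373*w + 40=18*l^3 + 291*l^2 + 539*l + 72*w^3 + w^2*(278*l + 607) + w*(192*l^2 + 826*l + 707) - 98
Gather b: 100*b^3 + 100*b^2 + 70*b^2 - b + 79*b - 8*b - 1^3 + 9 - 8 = 100*b^3 + 170*b^2 + 70*b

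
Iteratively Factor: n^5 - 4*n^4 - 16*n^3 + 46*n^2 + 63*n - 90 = (n - 3)*(n^4 - n^3 - 19*n^2 - 11*n + 30) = (n - 3)*(n + 3)*(n^3 - 4*n^2 - 7*n + 10) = (n - 5)*(n - 3)*(n + 3)*(n^2 + n - 2) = (n - 5)*(n - 3)*(n - 1)*(n + 3)*(n + 2)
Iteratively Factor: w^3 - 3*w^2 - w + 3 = (w - 1)*(w^2 - 2*w - 3) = (w - 3)*(w - 1)*(w + 1)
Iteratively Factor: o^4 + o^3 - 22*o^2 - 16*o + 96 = (o - 4)*(o^3 + 5*o^2 - 2*o - 24) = (o - 4)*(o + 3)*(o^2 + 2*o - 8) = (o - 4)*(o + 3)*(o + 4)*(o - 2)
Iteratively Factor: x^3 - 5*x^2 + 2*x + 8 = (x - 4)*(x^2 - x - 2) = (x - 4)*(x + 1)*(x - 2)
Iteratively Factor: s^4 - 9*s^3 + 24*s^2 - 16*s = (s - 1)*(s^3 - 8*s^2 + 16*s) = (s - 4)*(s - 1)*(s^2 - 4*s) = (s - 4)^2*(s - 1)*(s)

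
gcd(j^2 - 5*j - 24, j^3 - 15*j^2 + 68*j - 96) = j - 8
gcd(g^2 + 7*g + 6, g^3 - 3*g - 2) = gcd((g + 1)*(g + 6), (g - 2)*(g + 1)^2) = g + 1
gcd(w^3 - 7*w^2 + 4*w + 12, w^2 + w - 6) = w - 2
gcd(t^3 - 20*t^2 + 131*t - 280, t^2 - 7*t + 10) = t - 5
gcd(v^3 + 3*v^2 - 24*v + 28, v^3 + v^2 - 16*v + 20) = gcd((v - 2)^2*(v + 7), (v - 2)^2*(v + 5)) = v^2 - 4*v + 4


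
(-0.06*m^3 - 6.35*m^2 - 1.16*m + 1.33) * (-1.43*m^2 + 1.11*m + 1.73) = 0.0858*m^5 + 9.0139*m^4 - 5.4935*m^3 - 14.175*m^2 - 0.5305*m + 2.3009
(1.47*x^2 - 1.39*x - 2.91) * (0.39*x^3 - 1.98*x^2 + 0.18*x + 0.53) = 0.5733*x^5 - 3.4527*x^4 + 1.8819*x^3 + 6.2907*x^2 - 1.2605*x - 1.5423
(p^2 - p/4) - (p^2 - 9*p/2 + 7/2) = 17*p/4 - 7/2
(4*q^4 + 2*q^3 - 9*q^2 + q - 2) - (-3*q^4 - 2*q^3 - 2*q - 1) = 7*q^4 + 4*q^3 - 9*q^2 + 3*q - 1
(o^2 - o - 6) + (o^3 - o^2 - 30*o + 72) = o^3 - 31*o + 66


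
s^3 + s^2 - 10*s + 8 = (s - 2)*(s - 1)*(s + 4)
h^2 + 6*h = h*(h + 6)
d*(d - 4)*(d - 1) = d^3 - 5*d^2 + 4*d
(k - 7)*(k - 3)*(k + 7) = k^3 - 3*k^2 - 49*k + 147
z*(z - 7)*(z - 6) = z^3 - 13*z^2 + 42*z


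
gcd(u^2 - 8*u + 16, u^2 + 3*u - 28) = u - 4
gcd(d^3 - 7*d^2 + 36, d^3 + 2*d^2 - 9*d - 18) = d^2 - d - 6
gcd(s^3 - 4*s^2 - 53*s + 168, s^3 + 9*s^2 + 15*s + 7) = s + 7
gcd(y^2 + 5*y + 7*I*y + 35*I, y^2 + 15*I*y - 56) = y + 7*I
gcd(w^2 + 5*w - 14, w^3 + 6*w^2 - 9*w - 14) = w^2 + 5*w - 14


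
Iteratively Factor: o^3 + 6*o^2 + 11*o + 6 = (o + 2)*(o^2 + 4*o + 3) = (o + 1)*(o + 2)*(o + 3)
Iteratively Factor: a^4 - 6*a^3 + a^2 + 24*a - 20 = (a + 2)*(a^3 - 8*a^2 + 17*a - 10) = (a - 1)*(a + 2)*(a^2 - 7*a + 10) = (a - 5)*(a - 1)*(a + 2)*(a - 2)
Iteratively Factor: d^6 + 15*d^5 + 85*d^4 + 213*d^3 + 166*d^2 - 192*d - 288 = (d + 2)*(d^5 + 13*d^4 + 59*d^3 + 95*d^2 - 24*d - 144) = (d + 2)*(d + 4)*(d^4 + 9*d^3 + 23*d^2 + 3*d - 36) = (d - 1)*(d + 2)*(d + 4)*(d^3 + 10*d^2 + 33*d + 36) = (d - 1)*(d + 2)*(d + 4)^2*(d^2 + 6*d + 9) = (d - 1)*(d + 2)*(d + 3)*(d + 4)^2*(d + 3)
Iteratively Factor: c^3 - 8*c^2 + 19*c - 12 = (c - 3)*(c^2 - 5*c + 4) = (c - 4)*(c - 3)*(c - 1)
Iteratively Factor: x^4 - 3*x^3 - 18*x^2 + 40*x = (x - 2)*(x^3 - x^2 - 20*x) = (x - 5)*(x - 2)*(x^2 + 4*x) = (x - 5)*(x - 2)*(x + 4)*(x)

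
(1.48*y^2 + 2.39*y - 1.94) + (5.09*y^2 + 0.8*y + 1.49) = 6.57*y^2 + 3.19*y - 0.45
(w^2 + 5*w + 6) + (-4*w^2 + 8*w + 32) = -3*w^2 + 13*w + 38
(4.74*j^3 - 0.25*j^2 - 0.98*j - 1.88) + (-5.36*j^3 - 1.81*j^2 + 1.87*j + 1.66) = -0.62*j^3 - 2.06*j^2 + 0.89*j - 0.22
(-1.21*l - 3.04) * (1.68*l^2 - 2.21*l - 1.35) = -2.0328*l^3 - 2.4331*l^2 + 8.3519*l + 4.104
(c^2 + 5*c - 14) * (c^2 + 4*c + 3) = c^4 + 9*c^3 + 9*c^2 - 41*c - 42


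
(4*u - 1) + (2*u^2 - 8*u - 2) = 2*u^2 - 4*u - 3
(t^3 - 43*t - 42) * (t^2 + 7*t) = t^5 + 7*t^4 - 43*t^3 - 343*t^2 - 294*t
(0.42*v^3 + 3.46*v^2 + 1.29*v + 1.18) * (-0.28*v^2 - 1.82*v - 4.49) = -0.1176*v^5 - 1.7332*v^4 - 8.5442*v^3 - 18.2136*v^2 - 7.9397*v - 5.2982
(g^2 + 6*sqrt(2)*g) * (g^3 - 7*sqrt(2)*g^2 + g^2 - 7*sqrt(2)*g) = g^5 - sqrt(2)*g^4 + g^4 - 84*g^3 - sqrt(2)*g^3 - 84*g^2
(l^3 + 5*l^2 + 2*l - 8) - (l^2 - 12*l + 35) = l^3 + 4*l^2 + 14*l - 43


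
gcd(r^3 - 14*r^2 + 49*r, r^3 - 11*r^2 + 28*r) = r^2 - 7*r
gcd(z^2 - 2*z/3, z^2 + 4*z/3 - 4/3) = z - 2/3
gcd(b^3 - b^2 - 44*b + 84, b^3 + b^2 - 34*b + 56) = b^2 + 5*b - 14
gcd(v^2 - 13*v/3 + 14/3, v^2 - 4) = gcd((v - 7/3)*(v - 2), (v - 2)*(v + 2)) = v - 2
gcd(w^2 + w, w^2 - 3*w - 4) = w + 1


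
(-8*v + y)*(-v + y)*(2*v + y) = 16*v^3 - 10*v^2*y - 7*v*y^2 + y^3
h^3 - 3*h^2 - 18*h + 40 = (h - 5)*(h - 2)*(h + 4)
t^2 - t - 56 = (t - 8)*(t + 7)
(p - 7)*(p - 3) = p^2 - 10*p + 21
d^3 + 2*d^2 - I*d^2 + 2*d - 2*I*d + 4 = (d + 2)*(d - 2*I)*(d + I)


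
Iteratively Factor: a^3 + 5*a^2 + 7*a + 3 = (a + 1)*(a^2 + 4*a + 3) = (a + 1)*(a + 3)*(a + 1)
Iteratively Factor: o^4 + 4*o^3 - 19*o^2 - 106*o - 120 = (o + 2)*(o^3 + 2*o^2 - 23*o - 60) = (o + 2)*(o + 4)*(o^2 - 2*o - 15) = (o + 2)*(o + 3)*(o + 4)*(o - 5)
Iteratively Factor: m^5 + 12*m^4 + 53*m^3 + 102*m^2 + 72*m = (m + 2)*(m^4 + 10*m^3 + 33*m^2 + 36*m) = (m + 2)*(m + 4)*(m^3 + 6*m^2 + 9*m) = (m + 2)*(m + 3)*(m + 4)*(m^2 + 3*m) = (m + 2)*(m + 3)^2*(m + 4)*(m)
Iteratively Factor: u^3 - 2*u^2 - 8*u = (u + 2)*(u^2 - 4*u) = u*(u + 2)*(u - 4)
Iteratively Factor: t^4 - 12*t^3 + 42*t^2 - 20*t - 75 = (t - 5)*(t^3 - 7*t^2 + 7*t + 15) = (t - 5)^2*(t^2 - 2*t - 3) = (t - 5)^2*(t + 1)*(t - 3)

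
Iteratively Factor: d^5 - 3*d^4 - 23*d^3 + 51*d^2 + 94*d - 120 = (d + 2)*(d^4 - 5*d^3 - 13*d^2 + 77*d - 60) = (d - 1)*(d + 2)*(d^3 - 4*d^2 - 17*d + 60) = (d - 1)*(d + 2)*(d + 4)*(d^2 - 8*d + 15) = (d - 5)*(d - 1)*(d + 2)*(d + 4)*(d - 3)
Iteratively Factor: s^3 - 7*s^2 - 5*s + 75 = (s + 3)*(s^2 - 10*s + 25) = (s - 5)*(s + 3)*(s - 5)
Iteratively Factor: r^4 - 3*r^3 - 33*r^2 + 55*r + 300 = (r + 4)*(r^3 - 7*r^2 - 5*r + 75) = (r - 5)*(r + 4)*(r^2 - 2*r - 15) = (r - 5)^2*(r + 4)*(r + 3)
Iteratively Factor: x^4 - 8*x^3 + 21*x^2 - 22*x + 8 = (x - 2)*(x^3 - 6*x^2 + 9*x - 4) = (x - 4)*(x - 2)*(x^2 - 2*x + 1) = (x - 4)*(x - 2)*(x - 1)*(x - 1)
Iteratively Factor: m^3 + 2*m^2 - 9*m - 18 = (m + 2)*(m^2 - 9) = (m + 2)*(m + 3)*(m - 3)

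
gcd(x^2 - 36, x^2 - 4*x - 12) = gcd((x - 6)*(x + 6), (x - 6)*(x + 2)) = x - 6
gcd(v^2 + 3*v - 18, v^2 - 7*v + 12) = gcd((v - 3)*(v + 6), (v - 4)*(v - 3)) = v - 3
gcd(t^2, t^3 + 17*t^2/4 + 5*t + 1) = 1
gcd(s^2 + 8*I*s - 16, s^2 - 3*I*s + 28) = s + 4*I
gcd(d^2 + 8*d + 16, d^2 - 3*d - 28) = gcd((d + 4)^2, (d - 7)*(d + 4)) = d + 4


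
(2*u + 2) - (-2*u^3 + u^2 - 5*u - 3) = 2*u^3 - u^2 + 7*u + 5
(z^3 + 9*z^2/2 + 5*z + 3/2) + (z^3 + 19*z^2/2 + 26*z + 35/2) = 2*z^3 + 14*z^2 + 31*z + 19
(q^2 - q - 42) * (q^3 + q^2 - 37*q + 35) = q^5 - 80*q^3 + 30*q^2 + 1519*q - 1470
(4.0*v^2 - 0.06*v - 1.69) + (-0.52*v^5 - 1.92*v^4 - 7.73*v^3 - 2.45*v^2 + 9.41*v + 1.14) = -0.52*v^5 - 1.92*v^4 - 7.73*v^3 + 1.55*v^2 + 9.35*v - 0.55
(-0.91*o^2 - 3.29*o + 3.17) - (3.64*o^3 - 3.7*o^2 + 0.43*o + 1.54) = -3.64*o^3 + 2.79*o^2 - 3.72*o + 1.63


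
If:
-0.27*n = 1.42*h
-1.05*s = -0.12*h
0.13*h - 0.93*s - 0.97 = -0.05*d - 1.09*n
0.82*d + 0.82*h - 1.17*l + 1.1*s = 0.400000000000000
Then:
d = 999.053703703704*s + 19.4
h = 8.75*s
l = 707.26413421969*s + 13.2547008547009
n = -46.0185185185185*s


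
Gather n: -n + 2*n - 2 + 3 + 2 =n + 3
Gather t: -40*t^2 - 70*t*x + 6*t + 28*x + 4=-40*t^2 + t*(6 - 70*x) + 28*x + 4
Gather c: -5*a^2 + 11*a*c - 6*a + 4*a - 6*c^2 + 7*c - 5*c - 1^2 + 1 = -5*a^2 - 2*a - 6*c^2 + c*(11*a + 2)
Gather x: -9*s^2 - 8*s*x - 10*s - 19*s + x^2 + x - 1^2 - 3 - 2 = -9*s^2 - 29*s + x^2 + x*(1 - 8*s) - 6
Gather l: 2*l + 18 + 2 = 2*l + 20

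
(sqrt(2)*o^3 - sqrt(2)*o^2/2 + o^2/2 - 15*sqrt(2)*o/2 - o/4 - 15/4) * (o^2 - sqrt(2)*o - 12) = sqrt(2)*o^5 - 3*o^4/2 - sqrt(2)*o^4/2 - 20*sqrt(2)*o^3 + 3*o^3/4 + 21*o^2/4 + 25*sqrt(2)*o^2/4 + 3*o + 375*sqrt(2)*o/4 + 45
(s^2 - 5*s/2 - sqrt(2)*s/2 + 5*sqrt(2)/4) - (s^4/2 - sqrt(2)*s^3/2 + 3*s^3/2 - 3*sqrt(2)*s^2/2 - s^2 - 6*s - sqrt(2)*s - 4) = -s^4/2 - 3*s^3/2 + sqrt(2)*s^3/2 + 2*s^2 + 3*sqrt(2)*s^2/2 + sqrt(2)*s/2 + 7*s/2 + 5*sqrt(2)/4 + 4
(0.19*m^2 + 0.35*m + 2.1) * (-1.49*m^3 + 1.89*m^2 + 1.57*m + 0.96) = -0.2831*m^5 - 0.1624*m^4 - 2.1692*m^3 + 4.7009*m^2 + 3.633*m + 2.016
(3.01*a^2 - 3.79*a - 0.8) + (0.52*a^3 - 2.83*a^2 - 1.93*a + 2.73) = 0.52*a^3 + 0.18*a^2 - 5.72*a + 1.93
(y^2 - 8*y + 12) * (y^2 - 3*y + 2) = y^4 - 11*y^3 + 38*y^2 - 52*y + 24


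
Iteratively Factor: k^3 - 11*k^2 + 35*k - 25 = (k - 5)*(k^2 - 6*k + 5) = (k - 5)^2*(k - 1)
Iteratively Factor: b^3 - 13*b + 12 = (b + 4)*(b^2 - 4*b + 3) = (b - 3)*(b + 4)*(b - 1)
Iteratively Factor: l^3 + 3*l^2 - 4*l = (l)*(l^2 + 3*l - 4) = l*(l - 1)*(l + 4)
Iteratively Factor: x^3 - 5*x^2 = (x)*(x^2 - 5*x) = x*(x - 5)*(x)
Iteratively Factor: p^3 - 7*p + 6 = (p - 2)*(p^2 + 2*p - 3) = (p - 2)*(p - 1)*(p + 3)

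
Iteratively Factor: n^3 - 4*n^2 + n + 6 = (n + 1)*(n^2 - 5*n + 6) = (n - 2)*(n + 1)*(n - 3)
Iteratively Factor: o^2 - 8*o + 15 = (o - 5)*(o - 3)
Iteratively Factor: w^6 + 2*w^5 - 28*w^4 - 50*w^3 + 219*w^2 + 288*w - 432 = (w - 1)*(w^5 + 3*w^4 - 25*w^3 - 75*w^2 + 144*w + 432) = (w - 4)*(w - 1)*(w^4 + 7*w^3 + 3*w^2 - 63*w - 108) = (w - 4)*(w - 1)*(w + 4)*(w^3 + 3*w^2 - 9*w - 27) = (w - 4)*(w - 1)*(w + 3)*(w + 4)*(w^2 - 9) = (w - 4)*(w - 1)*(w + 3)^2*(w + 4)*(w - 3)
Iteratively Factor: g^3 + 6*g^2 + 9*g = (g + 3)*(g^2 + 3*g) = g*(g + 3)*(g + 3)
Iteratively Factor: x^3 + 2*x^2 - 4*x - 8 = (x + 2)*(x^2 - 4) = (x - 2)*(x + 2)*(x + 2)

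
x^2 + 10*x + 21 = (x + 3)*(x + 7)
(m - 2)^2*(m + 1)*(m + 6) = m^4 + 3*m^3 - 18*m^2 + 4*m + 24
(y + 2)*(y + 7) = y^2 + 9*y + 14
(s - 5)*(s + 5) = s^2 - 25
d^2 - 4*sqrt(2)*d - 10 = (d - 5*sqrt(2))*(d + sqrt(2))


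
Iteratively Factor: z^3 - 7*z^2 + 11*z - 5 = (z - 5)*(z^2 - 2*z + 1) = (z - 5)*(z - 1)*(z - 1)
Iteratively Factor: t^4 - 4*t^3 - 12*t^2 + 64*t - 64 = (t - 4)*(t^3 - 12*t + 16) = (t - 4)*(t - 2)*(t^2 + 2*t - 8) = (t - 4)*(t - 2)^2*(t + 4)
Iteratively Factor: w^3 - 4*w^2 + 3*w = (w - 1)*(w^2 - 3*w) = (w - 3)*(w - 1)*(w)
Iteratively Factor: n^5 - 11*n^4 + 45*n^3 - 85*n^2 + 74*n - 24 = (n - 1)*(n^4 - 10*n^3 + 35*n^2 - 50*n + 24) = (n - 4)*(n - 1)*(n^3 - 6*n^2 + 11*n - 6) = (n - 4)*(n - 3)*(n - 1)*(n^2 - 3*n + 2) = (n - 4)*(n - 3)*(n - 1)^2*(n - 2)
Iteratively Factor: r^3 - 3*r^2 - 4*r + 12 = (r + 2)*(r^2 - 5*r + 6) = (r - 2)*(r + 2)*(r - 3)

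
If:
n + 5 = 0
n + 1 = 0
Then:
No Solution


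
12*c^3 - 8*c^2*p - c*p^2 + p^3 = (-2*c + p)^2*(3*c + p)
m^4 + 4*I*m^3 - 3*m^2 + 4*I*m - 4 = (m - I)*(m + I)*(m + 2*I)^2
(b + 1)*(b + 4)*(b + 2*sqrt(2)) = b^3 + 2*sqrt(2)*b^2 + 5*b^2 + 4*b + 10*sqrt(2)*b + 8*sqrt(2)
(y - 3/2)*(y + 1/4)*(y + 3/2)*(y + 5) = y^4 + 21*y^3/4 - y^2 - 189*y/16 - 45/16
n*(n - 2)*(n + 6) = n^3 + 4*n^2 - 12*n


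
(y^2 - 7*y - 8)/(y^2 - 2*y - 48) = (y + 1)/(y + 6)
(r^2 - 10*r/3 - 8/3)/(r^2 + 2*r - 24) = (r + 2/3)/(r + 6)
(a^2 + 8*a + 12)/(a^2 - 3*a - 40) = (a^2 + 8*a + 12)/(a^2 - 3*a - 40)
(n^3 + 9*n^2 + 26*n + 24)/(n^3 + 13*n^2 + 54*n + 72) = (n + 2)/(n + 6)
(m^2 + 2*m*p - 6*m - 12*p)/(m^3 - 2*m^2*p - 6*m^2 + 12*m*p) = (-m - 2*p)/(m*(-m + 2*p))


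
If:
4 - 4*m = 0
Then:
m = 1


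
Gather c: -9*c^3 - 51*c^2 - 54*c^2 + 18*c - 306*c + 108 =-9*c^3 - 105*c^2 - 288*c + 108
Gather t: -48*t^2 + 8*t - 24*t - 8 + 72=-48*t^2 - 16*t + 64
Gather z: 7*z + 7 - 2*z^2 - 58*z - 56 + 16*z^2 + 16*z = 14*z^2 - 35*z - 49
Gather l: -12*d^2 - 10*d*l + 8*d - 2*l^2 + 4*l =-12*d^2 + 8*d - 2*l^2 + l*(4 - 10*d)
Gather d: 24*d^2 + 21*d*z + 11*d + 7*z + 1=24*d^2 + d*(21*z + 11) + 7*z + 1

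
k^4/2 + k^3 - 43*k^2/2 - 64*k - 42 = (k/2 + 1/2)*(k - 7)*(k + 2)*(k + 6)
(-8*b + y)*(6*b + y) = -48*b^2 - 2*b*y + y^2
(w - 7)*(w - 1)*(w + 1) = w^3 - 7*w^2 - w + 7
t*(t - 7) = t^2 - 7*t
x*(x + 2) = x^2 + 2*x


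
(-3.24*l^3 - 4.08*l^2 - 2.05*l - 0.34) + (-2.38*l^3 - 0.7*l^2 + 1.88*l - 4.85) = -5.62*l^3 - 4.78*l^2 - 0.17*l - 5.19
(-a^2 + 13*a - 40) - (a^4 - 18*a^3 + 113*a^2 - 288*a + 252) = -a^4 + 18*a^3 - 114*a^2 + 301*a - 292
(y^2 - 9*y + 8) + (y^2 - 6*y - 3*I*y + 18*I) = 2*y^2 - 15*y - 3*I*y + 8 + 18*I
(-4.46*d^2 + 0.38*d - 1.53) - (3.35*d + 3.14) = -4.46*d^2 - 2.97*d - 4.67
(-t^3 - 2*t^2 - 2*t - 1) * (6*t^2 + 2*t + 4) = -6*t^5 - 14*t^4 - 20*t^3 - 18*t^2 - 10*t - 4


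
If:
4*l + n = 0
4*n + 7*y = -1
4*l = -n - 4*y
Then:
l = 1/16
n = -1/4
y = 0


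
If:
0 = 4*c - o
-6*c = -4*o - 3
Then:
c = -3/10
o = -6/5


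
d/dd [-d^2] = -2*d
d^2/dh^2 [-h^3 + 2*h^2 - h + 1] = 4 - 6*h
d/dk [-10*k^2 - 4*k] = -20*k - 4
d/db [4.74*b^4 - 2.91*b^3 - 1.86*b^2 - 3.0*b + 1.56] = 18.96*b^3 - 8.73*b^2 - 3.72*b - 3.0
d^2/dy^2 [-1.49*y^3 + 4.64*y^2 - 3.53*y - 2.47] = 9.28 - 8.94*y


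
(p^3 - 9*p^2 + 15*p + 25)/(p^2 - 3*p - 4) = (p^2 - 10*p + 25)/(p - 4)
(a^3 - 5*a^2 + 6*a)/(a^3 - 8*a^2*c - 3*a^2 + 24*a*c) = (a - 2)/(a - 8*c)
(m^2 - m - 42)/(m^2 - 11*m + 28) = (m + 6)/(m - 4)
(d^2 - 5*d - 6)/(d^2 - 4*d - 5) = (d - 6)/(d - 5)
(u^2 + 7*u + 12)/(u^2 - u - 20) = (u + 3)/(u - 5)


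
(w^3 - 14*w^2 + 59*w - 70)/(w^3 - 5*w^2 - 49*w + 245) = (w - 2)/(w + 7)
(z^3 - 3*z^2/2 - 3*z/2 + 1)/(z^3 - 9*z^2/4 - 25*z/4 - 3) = 2*(2*z^2 - 5*z + 2)/(4*z^2 - 13*z - 12)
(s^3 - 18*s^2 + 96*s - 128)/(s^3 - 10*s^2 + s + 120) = (s^2 - 10*s + 16)/(s^2 - 2*s - 15)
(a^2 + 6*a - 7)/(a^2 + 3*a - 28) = (a - 1)/(a - 4)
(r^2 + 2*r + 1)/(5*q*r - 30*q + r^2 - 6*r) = (r^2 + 2*r + 1)/(5*q*r - 30*q + r^2 - 6*r)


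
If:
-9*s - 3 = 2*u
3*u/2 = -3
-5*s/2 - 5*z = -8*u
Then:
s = 1/9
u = -2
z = -293/90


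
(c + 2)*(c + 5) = c^2 + 7*c + 10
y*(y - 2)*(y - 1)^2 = y^4 - 4*y^3 + 5*y^2 - 2*y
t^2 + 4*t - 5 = (t - 1)*(t + 5)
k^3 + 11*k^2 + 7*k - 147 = (k - 3)*(k + 7)^2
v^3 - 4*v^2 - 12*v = v*(v - 6)*(v + 2)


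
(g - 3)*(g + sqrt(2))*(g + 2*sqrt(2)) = g^3 - 3*g^2 + 3*sqrt(2)*g^2 - 9*sqrt(2)*g + 4*g - 12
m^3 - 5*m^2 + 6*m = m*(m - 3)*(m - 2)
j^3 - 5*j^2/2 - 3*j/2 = j*(j - 3)*(j + 1/2)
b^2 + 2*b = b*(b + 2)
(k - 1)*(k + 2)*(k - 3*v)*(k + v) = k^4 - 2*k^3*v + k^3 - 3*k^2*v^2 - 2*k^2*v - 2*k^2 - 3*k*v^2 + 4*k*v + 6*v^2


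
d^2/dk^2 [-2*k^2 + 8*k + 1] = -4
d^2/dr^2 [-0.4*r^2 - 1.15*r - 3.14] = -0.800000000000000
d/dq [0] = 0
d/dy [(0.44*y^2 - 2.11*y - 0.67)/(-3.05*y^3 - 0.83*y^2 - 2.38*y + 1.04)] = (1.342*y^4 - 12.871*y^3 - 8.929*y^2 - 0.197000000000001*y - 3.789)/(9.3025*y^6 + 5.063*y^5 + 15.2069*y^4 - 2.3932*y^3 + 3.938*y^2 - 4.9504*y + 1.0816)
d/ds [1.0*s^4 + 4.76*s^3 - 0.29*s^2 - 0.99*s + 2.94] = 4.0*s^3 + 14.28*s^2 - 0.58*s - 0.99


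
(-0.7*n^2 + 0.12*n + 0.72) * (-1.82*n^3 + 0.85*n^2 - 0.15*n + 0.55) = 1.274*n^5 - 0.8134*n^4 - 1.1034*n^3 + 0.209*n^2 - 0.042*n + 0.396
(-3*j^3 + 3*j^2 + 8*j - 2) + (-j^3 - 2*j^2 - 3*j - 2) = -4*j^3 + j^2 + 5*j - 4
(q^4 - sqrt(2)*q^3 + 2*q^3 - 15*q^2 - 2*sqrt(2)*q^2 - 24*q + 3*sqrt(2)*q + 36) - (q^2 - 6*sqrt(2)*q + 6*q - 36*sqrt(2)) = q^4 - sqrt(2)*q^3 + 2*q^3 - 16*q^2 - 2*sqrt(2)*q^2 - 30*q + 9*sqrt(2)*q + 36 + 36*sqrt(2)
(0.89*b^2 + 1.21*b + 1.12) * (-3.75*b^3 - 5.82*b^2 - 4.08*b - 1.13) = -3.3375*b^5 - 9.7173*b^4 - 14.8734*b^3 - 12.4609*b^2 - 5.9369*b - 1.2656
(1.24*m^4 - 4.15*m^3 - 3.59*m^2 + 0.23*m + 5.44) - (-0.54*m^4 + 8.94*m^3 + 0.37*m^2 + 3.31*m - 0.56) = 1.78*m^4 - 13.09*m^3 - 3.96*m^2 - 3.08*m + 6.0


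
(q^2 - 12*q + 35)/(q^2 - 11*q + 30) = (q - 7)/(q - 6)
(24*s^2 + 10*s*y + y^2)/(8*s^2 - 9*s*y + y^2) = (24*s^2 + 10*s*y + y^2)/(8*s^2 - 9*s*y + y^2)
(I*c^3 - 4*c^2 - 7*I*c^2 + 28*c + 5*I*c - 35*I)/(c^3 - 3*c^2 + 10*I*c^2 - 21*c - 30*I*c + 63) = (I*c^3 - c^2*(4 + 7*I) + c*(28 + 5*I) - 35*I)/(c^3 + c^2*(-3 + 10*I) - 3*c*(7 + 10*I) + 63)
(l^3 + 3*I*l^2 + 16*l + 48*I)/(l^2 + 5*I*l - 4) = (l^2 - I*l + 12)/(l + I)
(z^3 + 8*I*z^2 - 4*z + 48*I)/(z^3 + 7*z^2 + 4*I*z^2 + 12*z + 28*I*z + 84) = (z + 4*I)/(z + 7)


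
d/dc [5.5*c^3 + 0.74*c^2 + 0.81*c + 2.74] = 16.5*c^2 + 1.48*c + 0.81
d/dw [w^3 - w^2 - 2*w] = 3*w^2 - 2*w - 2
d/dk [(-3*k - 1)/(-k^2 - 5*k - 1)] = (3*k^2 + 15*k - (2*k + 5)*(3*k + 1) + 3)/(k^2 + 5*k + 1)^2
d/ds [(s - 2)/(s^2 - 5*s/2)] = 4*(-s^2 + 4*s - 5)/(s^2*(4*s^2 - 20*s + 25))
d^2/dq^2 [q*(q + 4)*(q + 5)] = 6*q + 18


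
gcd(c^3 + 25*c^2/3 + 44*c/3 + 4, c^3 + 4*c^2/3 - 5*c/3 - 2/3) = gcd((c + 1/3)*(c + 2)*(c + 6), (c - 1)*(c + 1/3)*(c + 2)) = c^2 + 7*c/3 + 2/3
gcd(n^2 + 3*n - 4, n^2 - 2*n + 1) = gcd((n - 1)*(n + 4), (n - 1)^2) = n - 1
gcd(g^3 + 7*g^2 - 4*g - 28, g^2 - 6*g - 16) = g + 2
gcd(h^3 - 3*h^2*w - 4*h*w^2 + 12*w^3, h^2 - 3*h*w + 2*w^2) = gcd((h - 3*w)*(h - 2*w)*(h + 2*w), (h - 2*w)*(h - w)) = -h + 2*w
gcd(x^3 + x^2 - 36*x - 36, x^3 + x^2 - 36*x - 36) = x^3 + x^2 - 36*x - 36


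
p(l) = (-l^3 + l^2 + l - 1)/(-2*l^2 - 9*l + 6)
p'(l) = (4*l + 9)*(-l^3 + l^2 + l - 1)/(-2*l^2 - 9*l + 6)^2 + (-3*l^2 + 2*l + 1)/(-2*l^2 - 9*l + 6) = (2*l^4 + 18*l^3 - 25*l^2 + 8*l - 3)/(4*l^4 + 36*l^3 + 57*l^2 - 108*l + 36)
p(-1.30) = 0.11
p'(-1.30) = -0.44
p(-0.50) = -0.11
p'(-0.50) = -0.15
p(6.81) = 1.78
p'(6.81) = 0.41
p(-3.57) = 4.25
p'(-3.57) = -5.28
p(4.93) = 1.05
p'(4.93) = 0.37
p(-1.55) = 0.24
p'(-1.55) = -0.57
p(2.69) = 0.32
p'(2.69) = 0.27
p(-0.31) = -0.14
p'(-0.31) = -0.11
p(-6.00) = -20.42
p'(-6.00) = -15.60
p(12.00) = 4.03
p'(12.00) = 0.45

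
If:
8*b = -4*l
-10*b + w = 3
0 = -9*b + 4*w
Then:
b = -12/31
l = 24/31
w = -27/31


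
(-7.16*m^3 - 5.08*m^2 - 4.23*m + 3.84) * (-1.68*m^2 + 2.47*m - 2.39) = 12.0288*m^5 - 9.1508*m^4 + 11.6712*m^3 - 4.7581*m^2 + 19.5945*m - 9.1776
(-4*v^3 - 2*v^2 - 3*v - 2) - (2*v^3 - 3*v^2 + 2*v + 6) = -6*v^3 + v^2 - 5*v - 8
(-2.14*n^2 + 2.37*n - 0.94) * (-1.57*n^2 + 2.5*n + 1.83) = 3.3598*n^4 - 9.0709*n^3 + 3.4846*n^2 + 1.9871*n - 1.7202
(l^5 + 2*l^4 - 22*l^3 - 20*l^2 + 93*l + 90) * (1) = l^5 + 2*l^4 - 22*l^3 - 20*l^2 + 93*l + 90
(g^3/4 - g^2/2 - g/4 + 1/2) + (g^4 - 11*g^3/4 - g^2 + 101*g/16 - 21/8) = g^4 - 5*g^3/2 - 3*g^2/2 + 97*g/16 - 17/8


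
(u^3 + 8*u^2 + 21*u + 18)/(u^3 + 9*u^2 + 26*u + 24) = (u + 3)/(u + 4)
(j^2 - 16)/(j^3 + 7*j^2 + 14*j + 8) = (j - 4)/(j^2 + 3*j + 2)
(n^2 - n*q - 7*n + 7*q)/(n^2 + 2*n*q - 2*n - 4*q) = (n^2 - n*q - 7*n + 7*q)/(n^2 + 2*n*q - 2*n - 4*q)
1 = 1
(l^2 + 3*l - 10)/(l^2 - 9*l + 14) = (l + 5)/(l - 7)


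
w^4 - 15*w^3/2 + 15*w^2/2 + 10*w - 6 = (w - 6)*(w - 2)*(w - 1/2)*(w + 1)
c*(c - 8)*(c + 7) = c^3 - c^2 - 56*c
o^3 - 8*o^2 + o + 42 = (o - 7)*(o - 3)*(o + 2)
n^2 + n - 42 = (n - 6)*(n + 7)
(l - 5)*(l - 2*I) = l^2 - 5*l - 2*I*l + 10*I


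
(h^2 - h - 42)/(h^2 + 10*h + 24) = (h - 7)/(h + 4)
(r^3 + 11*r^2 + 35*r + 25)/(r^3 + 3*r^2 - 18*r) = (r^3 + 11*r^2 + 35*r + 25)/(r*(r^2 + 3*r - 18))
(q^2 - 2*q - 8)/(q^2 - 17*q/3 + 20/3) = 3*(q + 2)/(3*q - 5)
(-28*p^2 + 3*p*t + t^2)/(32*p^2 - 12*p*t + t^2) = (-7*p - t)/(8*p - t)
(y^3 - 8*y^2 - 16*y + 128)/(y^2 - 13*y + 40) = (y^2 - 16)/(y - 5)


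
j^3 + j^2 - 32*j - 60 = (j - 6)*(j + 2)*(j + 5)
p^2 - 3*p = p*(p - 3)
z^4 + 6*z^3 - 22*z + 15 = (z - 1)^2*(z + 3)*(z + 5)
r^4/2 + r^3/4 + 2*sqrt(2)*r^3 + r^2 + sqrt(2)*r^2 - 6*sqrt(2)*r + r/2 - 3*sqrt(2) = (r/2 + sqrt(2))*(r + 1/2)*(r - sqrt(2))*(r + 3*sqrt(2))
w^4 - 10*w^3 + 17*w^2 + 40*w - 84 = (w - 7)*(w - 3)*(w - 2)*(w + 2)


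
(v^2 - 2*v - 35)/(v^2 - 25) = (v - 7)/(v - 5)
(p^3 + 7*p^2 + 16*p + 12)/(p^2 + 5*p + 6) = p + 2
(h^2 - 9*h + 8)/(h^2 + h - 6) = (h^2 - 9*h + 8)/(h^2 + h - 6)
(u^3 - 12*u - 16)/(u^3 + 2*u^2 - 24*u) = (u^2 + 4*u + 4)/(u*(u + 6))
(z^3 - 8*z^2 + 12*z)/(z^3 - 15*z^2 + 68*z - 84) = z/(z - 7)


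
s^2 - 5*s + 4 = (s - 4)*(s - 1)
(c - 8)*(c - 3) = c^2 - 11*c + 24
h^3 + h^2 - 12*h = h*(h - 3)*(h + 4)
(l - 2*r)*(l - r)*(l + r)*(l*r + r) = l^4*r - 2*l^3*r^2 + l^3*r - l^2*r^3 - 2*l^2*r^2 + 2*l*r^4 - l*r^3 + 2*r^4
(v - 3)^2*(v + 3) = v^3 - 3*v^2 - 9*v + 27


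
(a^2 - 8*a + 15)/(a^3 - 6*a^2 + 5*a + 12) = (a - 5)/(a^2 - 3*a - 4)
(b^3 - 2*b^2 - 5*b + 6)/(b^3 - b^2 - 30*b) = (-b^3 + 2*b^2 + 5*b - 6)/(b*(-b^2 + b + 30))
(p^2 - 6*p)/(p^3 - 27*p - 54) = p/(p^2 + 6*p + 9)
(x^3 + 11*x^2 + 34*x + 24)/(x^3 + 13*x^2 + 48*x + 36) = (x + 4)/(x + 6)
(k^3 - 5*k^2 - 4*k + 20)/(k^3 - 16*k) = (k^3 - 5*k^2 - 4*k + 20)/(k*(k^2 - 16))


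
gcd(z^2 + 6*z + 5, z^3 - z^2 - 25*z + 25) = z + 5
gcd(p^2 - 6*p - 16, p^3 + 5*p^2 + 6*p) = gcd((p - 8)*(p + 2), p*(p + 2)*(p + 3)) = p + 2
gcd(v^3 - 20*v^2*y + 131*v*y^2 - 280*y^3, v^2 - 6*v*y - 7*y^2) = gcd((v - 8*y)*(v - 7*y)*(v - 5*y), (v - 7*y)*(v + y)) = -v + 7*y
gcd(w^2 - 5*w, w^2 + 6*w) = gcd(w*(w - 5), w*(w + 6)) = w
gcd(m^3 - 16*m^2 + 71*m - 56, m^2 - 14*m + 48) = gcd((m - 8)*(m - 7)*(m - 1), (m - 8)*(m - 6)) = m - 8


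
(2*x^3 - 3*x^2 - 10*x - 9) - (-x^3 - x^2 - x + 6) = 3*x^3 - 2*x^2 - 9*x - 15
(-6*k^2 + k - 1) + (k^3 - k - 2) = k^3 - 6*k^2 - 3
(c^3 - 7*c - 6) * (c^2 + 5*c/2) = c^5 + 5*c^4/2 - 7*c^3 - 47*c^2/2 - 15*c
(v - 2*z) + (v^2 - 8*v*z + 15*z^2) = v^2 - 8*v*z + v + 15*z^2 - 2*z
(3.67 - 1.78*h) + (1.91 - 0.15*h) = 5.58 - 1.93*h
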